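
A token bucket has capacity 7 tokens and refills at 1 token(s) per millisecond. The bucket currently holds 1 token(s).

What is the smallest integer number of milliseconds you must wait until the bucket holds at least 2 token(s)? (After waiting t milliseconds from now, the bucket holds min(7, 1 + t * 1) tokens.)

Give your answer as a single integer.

Need 1 + t * 1 >= 2, so t >= 1/1.
Smallest integer t = ceil(1/1) = 1.

Answer: 1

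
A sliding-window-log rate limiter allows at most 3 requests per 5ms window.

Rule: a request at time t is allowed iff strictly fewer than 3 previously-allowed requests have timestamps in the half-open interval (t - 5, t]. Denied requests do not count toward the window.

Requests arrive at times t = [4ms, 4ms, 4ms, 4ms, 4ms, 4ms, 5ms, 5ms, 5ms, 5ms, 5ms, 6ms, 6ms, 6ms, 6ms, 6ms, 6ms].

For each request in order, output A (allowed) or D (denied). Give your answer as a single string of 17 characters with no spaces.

Tracking allowed requests in the window:
  req#1 t=4ms: ALLOW
  req#2 t=4ms: ALLOW
  req#3 t=4ms: ALLOW
  req#4 t=4ms: DENY
  req#5 t=4ms: DENY
  req#6 t=4ms: DENY
  req#7 t=5ms: DENY
  req#8 t=5ms: DENY
  req#9 t=5ms: DENY
  req#10 t=5ms: DENY
  req#11 t=5ms: DENY
  req#12 t=6ms: DENY
  req#13 t=6ms: DENY
  req#14 t=6ms: DENY
  req#15 t=6ms: DENY
  req#16 t=6ms: DENY
  req#17 t=6ms: DENY

Answer: AAADDDDDDDDDDDDDD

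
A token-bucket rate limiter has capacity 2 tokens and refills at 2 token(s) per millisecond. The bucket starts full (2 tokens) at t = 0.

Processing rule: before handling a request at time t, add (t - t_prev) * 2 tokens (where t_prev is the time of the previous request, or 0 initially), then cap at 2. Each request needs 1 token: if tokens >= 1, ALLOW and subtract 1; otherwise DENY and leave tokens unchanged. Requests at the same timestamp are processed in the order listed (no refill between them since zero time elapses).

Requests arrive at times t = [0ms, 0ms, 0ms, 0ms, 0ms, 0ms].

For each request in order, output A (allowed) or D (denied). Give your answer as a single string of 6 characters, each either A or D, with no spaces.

Answer: AADDDD

Derivation:
Simulating step by step:
  req#1 t=0ms: ALLOW
  req#2 t=0ms: ALLOW
  req#3 t=0ms: DENY
  req#4 t=0ms: DENY
  req#5 t=0ms: DENY
  req#6 t=0ms: DENY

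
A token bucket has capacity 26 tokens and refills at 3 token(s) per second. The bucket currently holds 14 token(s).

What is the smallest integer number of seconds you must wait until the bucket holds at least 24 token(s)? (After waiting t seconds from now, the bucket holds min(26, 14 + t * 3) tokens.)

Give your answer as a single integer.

Need 14 + t * 3 >= 24, so t >= 10/3.
Smallest integer t = ceil(10/3) = 4.

Answer: 4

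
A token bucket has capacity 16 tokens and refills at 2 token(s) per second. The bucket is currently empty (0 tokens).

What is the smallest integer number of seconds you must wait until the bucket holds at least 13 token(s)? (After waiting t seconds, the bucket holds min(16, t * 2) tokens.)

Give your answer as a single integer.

Answer: 7

Derivation:
Need t * 2 >= 13, so t >= 13/2.
Smallest integer t = ceil(13/2) = 7.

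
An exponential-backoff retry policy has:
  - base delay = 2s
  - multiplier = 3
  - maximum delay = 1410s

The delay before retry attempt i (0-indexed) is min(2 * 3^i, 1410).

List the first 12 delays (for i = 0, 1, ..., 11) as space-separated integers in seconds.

Answer: 2 6 18 54 162 486 1410 1410 1410 1410 1410 1410

Derivation:
Computing each delay:
  i=0: min(2*3^0, 1410) = 2
  i=1: min(2*3^1, 1410) = 6
  i=2: min(2*3^2, 1410) = 18
  i=3: min(2*3^3, 1410) = 54
  i=4: min(2*3^4, 1410) = 162
  i=5: min(2*3^5, 1410) = 486
  i=6: min(2*3^6, 1410) = 1410
  i=7: min(2*3^7, 1410) = 1410
  i=8: min(2*3^8, 1410) = 1410
  i=9: min(2*3^9, 1410) = 1410
  i=10: min(2*3^10, 1410) = 1410
  i=11: min(2*3^11, 1410) = 1410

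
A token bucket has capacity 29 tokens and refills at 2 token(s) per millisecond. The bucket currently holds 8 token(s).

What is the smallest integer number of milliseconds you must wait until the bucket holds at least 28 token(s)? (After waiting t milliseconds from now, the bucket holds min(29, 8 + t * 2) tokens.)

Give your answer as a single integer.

Need 8 + t * 2 >= 28, so t >= 20/2.
Smallest integer t = ceil(20/2) = 10.

Answer: 10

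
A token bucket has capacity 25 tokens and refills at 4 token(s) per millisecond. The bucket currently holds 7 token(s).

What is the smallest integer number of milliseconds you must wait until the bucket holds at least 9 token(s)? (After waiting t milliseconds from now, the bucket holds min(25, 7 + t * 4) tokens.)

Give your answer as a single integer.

Need 7 + t * 4 >= 9, so t >= 2/4.
Smallest integer t = ceil(2/4) = 1.

Answer: 1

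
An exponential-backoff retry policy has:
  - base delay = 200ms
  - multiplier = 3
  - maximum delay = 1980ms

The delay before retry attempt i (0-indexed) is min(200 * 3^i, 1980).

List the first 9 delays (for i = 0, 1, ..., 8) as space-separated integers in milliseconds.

Computing each delay:
  i=0: min(200*3^0, 1980) = 200
  i=1: min(200*3^1, 1980) = 600
  i=2: min(200*3^2, 1980) = 1800
  i=3: min(200*3^3, 1980) = 1980
  i=4: min(200*3^4, 1980) = 1980
  i=5: min(200*3^5, 1980) = 1980
  i=6: min(200*3^6, 1980) = 1980
  i=7: min(200*3^7, 1980) = 1980
  i=8: min(200*3^8, 1980) = 1980

Answer: 200 600 1800 1980 1980 1980 1980 1980 1980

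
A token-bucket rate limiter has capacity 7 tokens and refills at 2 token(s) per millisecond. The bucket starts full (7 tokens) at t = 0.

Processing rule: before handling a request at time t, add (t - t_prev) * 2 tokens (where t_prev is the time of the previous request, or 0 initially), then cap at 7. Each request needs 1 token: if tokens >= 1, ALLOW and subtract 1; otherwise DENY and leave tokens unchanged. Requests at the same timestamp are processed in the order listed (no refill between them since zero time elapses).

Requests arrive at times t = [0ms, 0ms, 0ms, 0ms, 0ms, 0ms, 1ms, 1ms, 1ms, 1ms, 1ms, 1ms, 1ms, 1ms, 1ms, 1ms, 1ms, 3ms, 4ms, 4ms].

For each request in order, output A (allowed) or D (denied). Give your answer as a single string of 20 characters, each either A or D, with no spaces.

Simulating step by step:
  req#1 t=0ms: ALLOW
  req#2 t=0ms: ALLOW
  req#3 t=0ms: ALLOW
  req#4 t=0ms: ALLOW
  req#5 t=0ms: ALLOW
  req#6 t=0ms: ALLOW
  req#7 t=1ms: ALLOW
  req#8 t=1ms: ALLOW
  req#9 t=1ms: ALLOW
  req#10 t=1ms: DENY
  req#11 t=1ms: DENY
  req#12 t=1ms: DENY
  req#13 t=1ms: DENY
  req#14 t=1ms: DENY
  req#15 t=1ms: DENY
  req#16 t=1ms: DENY
  req#17 t=1ms: DENY
  req#18 t=3ms: ALLOW
  req#19 t=4ms: ALLOW
  req#20 t=4ms: ALLOW

Answer: AAAAAAAAADDDDDDDDAAA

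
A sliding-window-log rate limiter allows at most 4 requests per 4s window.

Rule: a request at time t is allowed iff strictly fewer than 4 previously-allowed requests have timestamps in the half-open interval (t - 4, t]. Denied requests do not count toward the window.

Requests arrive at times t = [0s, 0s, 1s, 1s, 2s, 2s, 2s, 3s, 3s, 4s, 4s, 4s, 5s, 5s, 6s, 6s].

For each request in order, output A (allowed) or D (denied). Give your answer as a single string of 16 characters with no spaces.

Answer: AAAADDDDDAADAADD

Derivation:
Tracking allowed requests in the window:
  req#1 t=0s: ALLOW
  req#2 t=0s: ALLOW
  req#3 t=1s: ALLOW
  req#4 t=1s: ALLOW
  req#5 t=2s: DENY
  req#6 t=2s: DENY
  req#7 t=2s: DENY
  req#8 t=3s: DENY
  req#9 t=3s: DENY
  req#10 t=4s: ALLOW
  req#11 t=4s: ALLOW
  req#12 t=4s: DENY
  req#13 t=5s: ALLOW
  req#14 t=5s: ALLOW
  req#15 t=6s: DENY
  req#16 t=6s: DENY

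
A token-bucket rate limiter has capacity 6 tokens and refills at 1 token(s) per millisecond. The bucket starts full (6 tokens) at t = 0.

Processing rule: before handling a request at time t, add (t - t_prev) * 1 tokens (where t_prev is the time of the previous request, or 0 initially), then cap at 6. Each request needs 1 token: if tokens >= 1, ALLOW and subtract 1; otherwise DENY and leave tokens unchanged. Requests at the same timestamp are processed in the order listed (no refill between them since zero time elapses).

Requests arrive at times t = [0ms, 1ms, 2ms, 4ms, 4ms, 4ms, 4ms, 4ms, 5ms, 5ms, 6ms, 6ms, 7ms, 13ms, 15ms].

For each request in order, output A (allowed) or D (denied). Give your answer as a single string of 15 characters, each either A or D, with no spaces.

Answer: AAAAAAAAAAADAAA

Derivation:
Simulating step by step:
  req#1 t=0ms: ALLOW
  req#2 t=1ms: ALLOW
  req#3 t=2ms: ALLOW
  req#4 t=4ms: ALLOW
  req#5 t=4ms: ALLOW
  req#6 t=4ms: ALLOW
  req#7 t=4ms: ALLOW
  req#8 t=4ms: ALLOW
  req#9 t=5ms: ALLOW
  req#10 t=5ms: ALLOW
  req#11 t=6ms: ALLOW
  req#12 t=6ms: DENY
  req#13 t=7ms: ALLOW
  req#14 t=13ms: ALLOW
  req#15 t=15ms: ALLOW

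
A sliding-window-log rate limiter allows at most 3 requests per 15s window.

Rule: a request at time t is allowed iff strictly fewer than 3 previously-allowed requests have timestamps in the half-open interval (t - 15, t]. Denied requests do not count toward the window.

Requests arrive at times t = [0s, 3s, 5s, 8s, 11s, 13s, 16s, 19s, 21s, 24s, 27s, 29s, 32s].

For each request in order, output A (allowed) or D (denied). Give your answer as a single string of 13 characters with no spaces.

Answer: AAADDDAAADDDA

Derivation:
Tracking allowed requests in the window:
  req#1 t=0s: ALLOW
  req#2 t=3s: ALLOW
  req#3 t=5s: ALLOW
  req#4 t=8s: DENY
  req#5 t=11s: DENY
  req#6 t=13s: DENY
  req#7 t=16s: ALLOW
  req#8 t=19s: ALLOW
  req#9 t=21s: ALLOW
  req#10 t=24s: DENY
  req#11 t=27s: DENY
  req#12 t=29s: DENY
  req#13 t=32s: ALLOW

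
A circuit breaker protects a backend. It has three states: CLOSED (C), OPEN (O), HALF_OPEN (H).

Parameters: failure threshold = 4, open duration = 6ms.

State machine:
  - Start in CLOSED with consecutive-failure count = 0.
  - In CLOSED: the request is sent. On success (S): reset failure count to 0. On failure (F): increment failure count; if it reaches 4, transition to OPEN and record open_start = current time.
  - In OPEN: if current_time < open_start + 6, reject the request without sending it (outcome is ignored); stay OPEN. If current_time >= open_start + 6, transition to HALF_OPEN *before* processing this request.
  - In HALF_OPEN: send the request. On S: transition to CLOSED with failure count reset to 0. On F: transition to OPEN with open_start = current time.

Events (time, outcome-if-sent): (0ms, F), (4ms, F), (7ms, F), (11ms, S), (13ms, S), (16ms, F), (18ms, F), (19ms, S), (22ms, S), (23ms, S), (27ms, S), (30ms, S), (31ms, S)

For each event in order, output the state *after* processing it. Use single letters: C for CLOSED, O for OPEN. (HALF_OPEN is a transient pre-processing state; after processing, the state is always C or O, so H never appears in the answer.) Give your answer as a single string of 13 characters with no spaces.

Answer: CCCCCCCCCCCCC

Derivation:
State after each event:
  event#1 t=0ms outcome=F: state=CLOSED
  event#2 t=4ms outcome=F: state=CLOSED
  event#3 t=7ms outcome=F: state=CLOSED
  event#4 t=11ms outcome=S: state=CLOSED
  event#5 t=13ms outcome=S: state=CLOSED
  event#6 t=16ms outcome=F: state=CLOSED
  event#7 t=18ms outcome=F: state=CLOSED
  event#8 t=19ms outcome=S: state=CLOSED
  event#9 t=22ms outcome=S: state=CLOSED
  event#10 t=23ms outcome=S: state=CLOSED
  event#11 t=27ms outcome=S: state=CLOSED
  event#12 t=30ms outcome=S: state=CLOSED
  event#13 t=31ms outcome=S: state=CLOSED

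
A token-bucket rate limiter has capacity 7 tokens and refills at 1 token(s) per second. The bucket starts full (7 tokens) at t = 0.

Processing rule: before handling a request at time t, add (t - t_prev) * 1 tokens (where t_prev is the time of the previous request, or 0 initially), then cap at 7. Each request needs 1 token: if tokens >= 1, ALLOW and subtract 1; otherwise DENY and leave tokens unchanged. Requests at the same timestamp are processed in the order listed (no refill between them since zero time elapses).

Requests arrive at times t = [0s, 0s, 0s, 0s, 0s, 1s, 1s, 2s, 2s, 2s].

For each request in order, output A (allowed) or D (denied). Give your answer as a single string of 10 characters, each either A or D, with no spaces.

Simulating step by step:
  req#1 t=0s: ALLOW
  req#2 t=0s: ALLOW
  req#3 t=0s: ALLOW
  req#4 t=0s: ALLOW
  req#5 t=0s: ALLOW
  req#6 t=1s: ALLOW
  req#7 t=1s: ALLOW
  req#8 t=2s: ALLOW
  req#9 t=2s: ALLOW
  req#10 t=2s: DENY

Answer: AAAAAAAAAD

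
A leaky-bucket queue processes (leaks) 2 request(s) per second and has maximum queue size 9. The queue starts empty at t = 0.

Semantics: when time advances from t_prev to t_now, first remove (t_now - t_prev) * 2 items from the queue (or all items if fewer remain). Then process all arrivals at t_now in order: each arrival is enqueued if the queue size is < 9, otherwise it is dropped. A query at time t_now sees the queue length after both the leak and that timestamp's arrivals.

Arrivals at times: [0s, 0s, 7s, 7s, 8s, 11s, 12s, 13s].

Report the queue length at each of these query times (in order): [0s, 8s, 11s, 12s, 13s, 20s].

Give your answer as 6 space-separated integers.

Answer: 2 1 1 1 1 0

Derivation:
Queue lengths at query times:
  query t=0s: backlog = 2
  query t=8s: backlog = 1
  query t=11s: backlog = 1
  query t=12s: backlog = 1
  query t=13s: backlog = 1
  query t=20s: backlog = 0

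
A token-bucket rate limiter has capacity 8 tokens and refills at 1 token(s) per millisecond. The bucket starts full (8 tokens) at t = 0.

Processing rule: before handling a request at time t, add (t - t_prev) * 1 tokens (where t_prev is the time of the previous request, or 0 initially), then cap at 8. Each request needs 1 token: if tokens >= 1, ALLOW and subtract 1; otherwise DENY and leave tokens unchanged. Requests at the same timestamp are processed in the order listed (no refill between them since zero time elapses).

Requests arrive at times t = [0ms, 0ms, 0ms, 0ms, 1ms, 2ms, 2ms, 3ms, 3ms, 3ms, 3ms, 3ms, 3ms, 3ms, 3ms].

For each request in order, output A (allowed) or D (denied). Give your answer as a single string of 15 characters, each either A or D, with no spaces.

Answer: AAAAAAAAAAADDDD

Derivation:
Simulating step by step:
  req#1 t=0ms: ALLOW
  req#2 t=0ms: ALLOW
  req#3 t=0ms: ALLOW
  req#4 t=0ms: ALLOW
  req#5 t=1ms: ALLOW
  req#6 t=2ms: ALLOW
  req#7 t=2ms: ALLOW
  req#8 t=3ms: ALLOW
  req#9 t=3ms: ALLOW
  req#10 t=3ms: ALLOW
  req#11 t=3ms: ALLOW
  req#12 t=3ms: DENY
  req#13 t=3ms: DENY
  req#14 t=3ms: DENY
  req#15 t=3ms: DENY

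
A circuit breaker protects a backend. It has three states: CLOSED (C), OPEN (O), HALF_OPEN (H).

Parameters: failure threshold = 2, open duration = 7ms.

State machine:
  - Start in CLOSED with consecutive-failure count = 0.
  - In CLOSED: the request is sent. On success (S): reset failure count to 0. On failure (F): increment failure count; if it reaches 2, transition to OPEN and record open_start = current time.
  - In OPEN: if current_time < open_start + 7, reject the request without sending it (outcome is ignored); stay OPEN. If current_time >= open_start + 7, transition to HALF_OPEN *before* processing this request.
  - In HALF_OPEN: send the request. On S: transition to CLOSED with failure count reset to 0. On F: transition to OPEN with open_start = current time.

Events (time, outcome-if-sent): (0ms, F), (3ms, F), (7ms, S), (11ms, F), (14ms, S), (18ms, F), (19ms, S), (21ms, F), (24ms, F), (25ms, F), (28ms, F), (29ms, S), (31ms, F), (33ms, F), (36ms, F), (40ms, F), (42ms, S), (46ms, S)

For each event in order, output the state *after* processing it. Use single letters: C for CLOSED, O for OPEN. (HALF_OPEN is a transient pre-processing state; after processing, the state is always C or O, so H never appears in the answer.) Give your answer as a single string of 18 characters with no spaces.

State after each event:
  event#1 t=0ms outcome=F: state=CLOSED
  event#2 t=3ms outcome=F: state=OPEN
  event#3 t=7ms outcome=S: state=OPEN
  event#4 t=11ms outcome=F: state=OPEN
  event#5 t=14ms outcome=S: state=OPEN
  event#6 t=18ms outcome=F: state=OPEN
  event#7 t=19ms outcome=S: state=OPEN
  event#8 t=21ms outcome=F: state=OPEN
  event#9 t=24ms outcome=F: state=OPEN
  event#10 t=25ms outcome=F: state=OPEN
  event#11 t=28ms outcome=F: state=OPEN
  event#12 t=29ms outcome=S: state=OPEN
  event#13 t=31ms outcome=F: state=OPEN
  event#14 t=33ms outcome=F: state=OPEN
  event#15 t=36ms outcome=F: state=OPEN
  event#16 t=40ms outcome=F: state=OPEN
  event#17 t=42ms outcome=S: state=OPEN
  event#18 t=46ms outcome=S: state=OPEN

Answer: COOOOOOOOOOOOOOOOO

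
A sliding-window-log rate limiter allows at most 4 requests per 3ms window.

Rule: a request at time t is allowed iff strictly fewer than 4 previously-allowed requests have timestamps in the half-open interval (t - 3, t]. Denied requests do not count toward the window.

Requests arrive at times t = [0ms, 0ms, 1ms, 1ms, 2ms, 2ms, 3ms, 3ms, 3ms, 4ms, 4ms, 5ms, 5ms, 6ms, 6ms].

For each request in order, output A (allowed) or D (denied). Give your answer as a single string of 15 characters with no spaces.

Answer: AAAADDAADAADDAA

Derivation:
Tracking allowed requests in the window:
  req#1 t=0ms: ALLOW
  req#2 t=0ms: ALLOW
  req#3 t=1ms: ALLOW
  req#4 t=1ms: ALLOW
  req#5 t=2ms: DENY
  req#6 t=2ms: DENY
  req#7 t=3ms: ALLOW
  req#8 t=3ms: ALLOW
  req#9 t=3ms: DENY
  req#10 t=4ms: ALLOW
  req#11 t=4ms: ALLOW
  req#12 t=5ms: DENY
  req#13 t=5ms: DENY
  req#14 t=6ms: ALLOW
  req#15 t=6ms: ALLOW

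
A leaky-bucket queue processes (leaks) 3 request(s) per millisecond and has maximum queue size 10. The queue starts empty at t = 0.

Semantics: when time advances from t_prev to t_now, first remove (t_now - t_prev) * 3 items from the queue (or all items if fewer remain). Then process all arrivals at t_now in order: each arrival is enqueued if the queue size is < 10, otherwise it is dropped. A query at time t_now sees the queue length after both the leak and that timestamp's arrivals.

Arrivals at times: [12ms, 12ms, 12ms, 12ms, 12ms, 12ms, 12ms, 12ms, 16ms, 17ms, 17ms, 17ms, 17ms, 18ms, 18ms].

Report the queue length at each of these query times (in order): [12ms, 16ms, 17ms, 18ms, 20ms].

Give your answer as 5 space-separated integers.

Answer: 8 1 4 3 0

Derivation:
Queue lengths at query times:
  query t=12ms: backlog = 8
  query t=16ms: backlog = 1
  query t=17ms: backlog = 4
  query t=18ms: backlog = 3
  query t=20ms: backlog = 0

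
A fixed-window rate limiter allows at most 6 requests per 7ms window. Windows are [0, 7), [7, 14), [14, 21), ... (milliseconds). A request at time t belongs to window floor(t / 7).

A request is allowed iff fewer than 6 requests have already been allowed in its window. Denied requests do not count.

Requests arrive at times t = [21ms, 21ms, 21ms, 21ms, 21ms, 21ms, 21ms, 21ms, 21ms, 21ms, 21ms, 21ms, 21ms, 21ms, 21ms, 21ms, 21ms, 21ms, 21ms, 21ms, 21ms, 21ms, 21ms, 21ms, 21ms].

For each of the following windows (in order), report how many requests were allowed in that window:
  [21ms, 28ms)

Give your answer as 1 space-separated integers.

Answer: 6

Derivation:
Processing requests:
  req#1 t=21ms (window 3): ALLOW
  req#2 t=21ms (window 3): ALLOW
  req#3 t=21ms (window 3): ALLOW
  req#4 t=21ms (window 3): ALLOW
  req#5 t=21ms (window 3): ALLOW
  req#6 t=21ms (window 3): ALLOW
  req#7 t=21ms (window 3): DENY
  req#8 t=21ms (window 3): DENY
  req#9 t=21ms (window 3): DENY
  req#10 t=21ms (window 3): DENY
  req#11 t=21ms (window 3): DENY
  req#12 t=21ms (window 3): DENY
  req#13 t=21ms (window 3): DENY
  req#14 t=21ms (window 3): DENY
  req#15 t=21ms (window 3): DENY
  req#16 t=21ms (window 3): DENY
  req#17 t=21ms (window 3): DENY
  req#18 t=21ms (window 3): DENY
  req#19 t=21ms (window 3): DENY
  req#20 t=21ms (window 3): DENY
  req#21 t=21ms (window 3): DENY
  req#22 t=21ms (window 3): DENY
  req#23 t=21ms (window 3): DENY
  req#24 t=21ms (window 3): DENY
  req#25 t=21ms (window 3): DENY

Allowed counts by window: 6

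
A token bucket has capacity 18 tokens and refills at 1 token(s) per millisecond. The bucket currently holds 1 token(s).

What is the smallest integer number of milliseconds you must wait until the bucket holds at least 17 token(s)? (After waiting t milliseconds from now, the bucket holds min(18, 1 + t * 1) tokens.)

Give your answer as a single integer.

Answer: 16

Derivation:
Need 1 + t * 1 >= 17, so t >= 16/1.
Smallest integer t = ceil(16/1) = 16.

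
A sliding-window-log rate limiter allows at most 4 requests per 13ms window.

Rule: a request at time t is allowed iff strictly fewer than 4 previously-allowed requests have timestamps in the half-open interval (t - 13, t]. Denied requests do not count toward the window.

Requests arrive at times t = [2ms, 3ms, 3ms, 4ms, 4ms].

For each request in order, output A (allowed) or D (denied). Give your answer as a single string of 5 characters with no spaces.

Tracking allowed requests in the window:
  req#1 t=2ms: ALLOW
  req#2 t=3ms: ALLOW
  req#3 t=3ms: ALLOW
  req#4 t=4ms: ALLOW
  req#5 t=4ms: DENY

Answer: AAAAD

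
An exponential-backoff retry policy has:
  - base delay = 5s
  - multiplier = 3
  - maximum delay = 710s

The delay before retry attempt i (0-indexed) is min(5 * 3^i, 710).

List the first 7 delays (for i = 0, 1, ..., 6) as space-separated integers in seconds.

Answer: 5 15 45 135 405 710 710

Derivation:
Computing each delay:
  i=0: min(5*3^0, 710) = 5
  i=1: min(5*3^1, 710) = 15
  i=2: min(5*3^2, 710) = 45
  i=3: min(5*3^3, 710) = 135
  i=4: min(5*3^4, 710) = 405
  i=5: min(5*3^5, 710) = 710
  i=6: min(5*3^6, 710) = 710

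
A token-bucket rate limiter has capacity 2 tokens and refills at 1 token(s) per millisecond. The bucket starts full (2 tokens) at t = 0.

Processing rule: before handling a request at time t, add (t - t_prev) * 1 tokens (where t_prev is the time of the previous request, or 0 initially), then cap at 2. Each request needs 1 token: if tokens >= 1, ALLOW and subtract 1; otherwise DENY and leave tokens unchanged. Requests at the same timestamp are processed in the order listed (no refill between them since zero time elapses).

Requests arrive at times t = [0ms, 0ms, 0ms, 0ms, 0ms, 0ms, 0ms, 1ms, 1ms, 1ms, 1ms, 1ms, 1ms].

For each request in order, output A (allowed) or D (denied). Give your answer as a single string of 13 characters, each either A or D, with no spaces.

Simulating step by step:
  req#1 t=0ms: ALLOW
  req#2 t=0ms: ALLOW
  req#3 t=0ms: DENY
  req#4 t=0ms: DENY
  req#5 t=0ms: DENY
  req#6 t=0ms: DENY
  req#7 t=0ms: DENY
  req#8 t=1ms: ALLOW
  req#9 t=1ms: DENY
  req#10 t=1ms: DENY
  req#11 t=1ms: DENY
  req#12 t=1ms: DENY
  req#13 t=1ms: DENY

Answer: AADDDDDADDDDD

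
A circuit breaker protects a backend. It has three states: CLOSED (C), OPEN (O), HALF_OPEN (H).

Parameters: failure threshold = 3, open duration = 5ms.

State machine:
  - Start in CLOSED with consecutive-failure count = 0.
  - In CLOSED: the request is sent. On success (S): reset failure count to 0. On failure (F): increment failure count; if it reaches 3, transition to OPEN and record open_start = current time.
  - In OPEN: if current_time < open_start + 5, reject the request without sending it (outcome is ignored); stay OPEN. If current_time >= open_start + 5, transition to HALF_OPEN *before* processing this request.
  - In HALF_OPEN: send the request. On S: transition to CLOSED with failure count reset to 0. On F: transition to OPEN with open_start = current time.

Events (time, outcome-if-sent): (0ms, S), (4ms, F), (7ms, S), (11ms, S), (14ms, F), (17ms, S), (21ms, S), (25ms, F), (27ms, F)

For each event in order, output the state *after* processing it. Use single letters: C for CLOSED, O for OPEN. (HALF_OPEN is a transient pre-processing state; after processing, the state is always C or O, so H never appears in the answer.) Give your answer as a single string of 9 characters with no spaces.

State after each event:
  event#1 t=0ms outcome=S: state=CLOSED
  event#2 t=4ms outcome=F: state=CLOSED
  event#3 t=7ms outcome=S: state=CLOSED
  event#4 t=11ms outcome=S: state=CLOSED
  event#5 t=14ms outcome=F: state=CLOSED
  event#6 t=17ms outcome=S: state=CLOSED
  event#7 t=21ms outcome=S: state=CLOSED
  event#8 t=25ms outcome=F: state=CLOSED
  event#9 t=27ms outcome=F: state=CLOSED

Answer: CCCCCCCCC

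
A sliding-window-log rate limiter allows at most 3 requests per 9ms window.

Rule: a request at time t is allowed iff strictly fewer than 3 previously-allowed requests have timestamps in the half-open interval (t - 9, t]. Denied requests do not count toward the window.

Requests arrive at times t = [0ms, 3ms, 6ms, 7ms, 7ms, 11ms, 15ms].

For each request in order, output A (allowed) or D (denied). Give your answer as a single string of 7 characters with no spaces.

Answer: AAADDAA

Derivation:
Tracking allowed requests in the window:
  req#1 t=0ms: ALLOW
  req#2 t=3ms: ALLOW
  req#3 t=6ms: ALLOW
  req#4 t=7ms: DENY
  req#5 t=7ms: DENY
  req#6 t=11ms: ALLOW
  req#7 t=15ms: ALLOW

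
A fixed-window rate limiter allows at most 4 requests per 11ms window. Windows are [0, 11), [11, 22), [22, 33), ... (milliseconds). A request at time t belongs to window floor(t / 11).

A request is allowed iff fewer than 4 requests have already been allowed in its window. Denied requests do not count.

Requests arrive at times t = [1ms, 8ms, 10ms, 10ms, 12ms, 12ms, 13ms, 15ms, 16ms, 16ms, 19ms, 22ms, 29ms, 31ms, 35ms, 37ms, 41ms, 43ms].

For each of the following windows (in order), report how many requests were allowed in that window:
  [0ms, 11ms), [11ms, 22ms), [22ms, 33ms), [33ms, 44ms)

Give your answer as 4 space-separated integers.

Answer: 4 4 3 4

Derivation:
Processing requests:
  req#1 t=1ms (window 0): ALLOW
  req#2 t=8ms (window 0): ALLOW
  req#3 t=10ms (window 0): ALLOW
  req#4 t=10ms (window 0): ALLOW
  req#5 t=12ms (window 1): ALLOW
  req#6 t=12ms (window 1): ALLOW
  req#7 t=13ms (window 1): ALLOW
  req#8 t=15ms (window 1): ALLOW
  req#9 t=16ms (window 1): DENY
  req#10 t=16ms (window 1): DENY
  req#11 t=19ms (window 1): DENY
  req#12 t=22ms (window 2): ALLOW
  req#13 t=29ms (window 2): ALLOW
  req#14 t=31ms (window 2): ALLOW
  req#15 t=35ms (window 3): ALLOW
  req#16 t=37ms (window 3): ALLOW
  req#17 t=41ms (window 3): ALLOW
  req#18 t=43ms (window 3): ALLOW

Allowed counts by window: 4 4 3 4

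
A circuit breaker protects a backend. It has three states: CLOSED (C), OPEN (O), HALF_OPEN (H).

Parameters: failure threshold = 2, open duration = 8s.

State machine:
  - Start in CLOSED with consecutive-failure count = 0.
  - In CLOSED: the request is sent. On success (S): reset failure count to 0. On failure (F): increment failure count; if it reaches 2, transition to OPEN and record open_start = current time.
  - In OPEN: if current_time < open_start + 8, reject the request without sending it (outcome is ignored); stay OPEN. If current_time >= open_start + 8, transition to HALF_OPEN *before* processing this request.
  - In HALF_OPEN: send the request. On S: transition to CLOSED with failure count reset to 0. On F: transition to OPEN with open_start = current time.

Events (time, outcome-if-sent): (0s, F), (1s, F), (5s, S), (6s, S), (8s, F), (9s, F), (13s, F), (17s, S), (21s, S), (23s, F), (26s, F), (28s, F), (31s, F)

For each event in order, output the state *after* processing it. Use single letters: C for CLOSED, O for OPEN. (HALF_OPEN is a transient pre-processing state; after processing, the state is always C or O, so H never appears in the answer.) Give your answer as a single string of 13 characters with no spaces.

Answer: COOOOOOCCCOOO

Derivation:
State after each event:
  event#1 t=0s outcome=F: state=CLOSED
  event#2 t=1s outcome=F: state=OPEN
  event#3 t=5s outcome=S: state=OPEN
  event#4 t=6s outcome=S: state=OPEN
  event#5 t=8s outcome=F: state=OPEN
  event#6 t=9s outcome=F: state=OPEN
  event#7 t=13s outcome=F: state=OPEN
  event#8 t=17s outcome=S: state=CLOSED
  event#9 t=21s outcome=S: state=CLOSED
  event#10 t=23s outcome=F: state=CLOSED
  event#11 t=26s outcome=F: state=OPEN
  event#12 t=28s outcome=F: state=OPEN
  event#13 t=31s outcome=F: state=OPEN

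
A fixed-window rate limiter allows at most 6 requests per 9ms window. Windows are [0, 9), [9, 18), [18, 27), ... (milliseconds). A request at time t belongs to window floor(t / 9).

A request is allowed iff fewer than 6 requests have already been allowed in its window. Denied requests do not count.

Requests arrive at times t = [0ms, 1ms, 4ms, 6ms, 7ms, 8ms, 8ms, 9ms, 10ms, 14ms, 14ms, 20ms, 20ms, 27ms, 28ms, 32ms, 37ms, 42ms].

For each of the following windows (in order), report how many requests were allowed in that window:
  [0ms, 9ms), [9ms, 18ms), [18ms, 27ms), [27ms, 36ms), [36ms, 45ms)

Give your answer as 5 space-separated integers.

Answer: 6 4 2 3 2

Derivation:
Processing requests:
  req#1 t=0ms (window 0): ALLOW
  req#2 t=1ms (window 0): ALLOW
  req#3 t=4ms (window 0): ALLOW
  req#4 t=6ms (window 0): ALLOW
  req#5 t=7ms (window 0): ALLOW
  req#6 t=8ms (window 0): ALLOW
  req#7 t=8ms (window 0): DENY
  req#8 t=9ms (window 1): ALLOW
  req#9 t=10ms (window 1): ALLOW
  req#10 t=14ms (window 1): ALLOW
  req#11 t=14ms (window 1): ALLOW
  req#12 t=20ms (window 2): ALLOW
  req#13 t=20ms (window 2): ALLOW
  req#14 t=27ms (window 3): ALLOW
  req#15 t=28ms (window 3): ALLOW
  req#16 t=32ms (window 3): ALLOW
  req#17 t=37ms (window 4): ALLOW
  req#18 t=42ms (window 4): ALLOW

Allowed counts by window: 6 4 2 3 2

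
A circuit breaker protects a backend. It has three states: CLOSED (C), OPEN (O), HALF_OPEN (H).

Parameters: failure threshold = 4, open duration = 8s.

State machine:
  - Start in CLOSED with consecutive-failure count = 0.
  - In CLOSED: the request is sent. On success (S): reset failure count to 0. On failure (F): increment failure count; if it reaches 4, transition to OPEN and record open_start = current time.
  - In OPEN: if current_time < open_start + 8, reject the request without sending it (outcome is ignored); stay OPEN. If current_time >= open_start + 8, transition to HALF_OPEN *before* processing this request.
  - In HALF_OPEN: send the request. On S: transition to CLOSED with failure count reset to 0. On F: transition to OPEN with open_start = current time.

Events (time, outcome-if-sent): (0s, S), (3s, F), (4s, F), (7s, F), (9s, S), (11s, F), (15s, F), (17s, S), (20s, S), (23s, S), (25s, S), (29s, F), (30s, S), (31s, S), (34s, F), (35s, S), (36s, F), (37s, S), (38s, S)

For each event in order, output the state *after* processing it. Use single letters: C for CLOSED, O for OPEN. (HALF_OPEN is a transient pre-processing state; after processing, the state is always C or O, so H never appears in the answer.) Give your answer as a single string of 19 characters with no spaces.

Answer: CCCCCCCCCCCCCCCCCCC

Derivation:
State after each event:
  event#1 t=0s outcome=S: state=CLOSED
  event#2 t=3s outcome=F: state=CLOSED
  event#3 t=4s outcome=F: state=CLOSED
  event#4 t=7s outcome=F: state=CLOSED
  event#5 t=9s outcome=S: state=CLOSED
  event#6 t=11s outcome=F: state=CLOSED
  event#7 t=15s outcome=F: state=CLOSED
  event#8 t=17s outcome=S: state=CLOSED
  event#9 t=20s outcome=S: state=CLOSED
  event#10 t=23s outcome=S: state=CLOSED
  event#11 t=25s outcome=S: state=CLOSED
  event#12 t=29s outcome=F: state=CLOSED
  event#13 t=30s outcome=S: state=CLOSED
  event#14 t=31s outcome=S: state=CLOSED
  event#15 t=34s outcome=F: state=CLOSED
  event#16 t=35s outcome=S: state=CLOSED
  event#17 t=36s outcome=F: state=CLOSED
  event#18 t=37s outcome=S: state=CLOSED
  event#19 t=38s outcome=S: state=CLOSED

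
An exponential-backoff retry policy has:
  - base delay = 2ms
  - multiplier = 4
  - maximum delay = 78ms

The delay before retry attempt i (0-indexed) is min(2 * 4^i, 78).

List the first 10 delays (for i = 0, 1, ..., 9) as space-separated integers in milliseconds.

Computing each delay:
  i=0: min(2*4^0, 78) = 2
  i=1: min(2*4^1, 78) = 8
  i=2: min(2*4^2, 78) = 32
  i=3: min(2*4^3, 78) = 78
  i=4: min(2*4^4, 78) = 78
  i=5: min(2*4^5, 78) = 78
  i=6: min(2*4^6, 78) = 78
  i=7: min(2*4^7, 78) = 78
  i=8: min(2*4^8, 78) = 78
  i=9: min(2*4^9, 78) = 78

Answer: 2 8 32 78 78 78 78 78 78 78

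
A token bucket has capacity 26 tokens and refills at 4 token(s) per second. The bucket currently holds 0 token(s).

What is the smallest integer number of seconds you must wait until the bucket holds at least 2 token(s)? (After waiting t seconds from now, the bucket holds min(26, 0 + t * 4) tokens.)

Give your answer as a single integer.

Need 0 + t * 4 >= 2, so t >= 2/4.
Smallest integer t = ceil(2/4) = 1.

Answer: 1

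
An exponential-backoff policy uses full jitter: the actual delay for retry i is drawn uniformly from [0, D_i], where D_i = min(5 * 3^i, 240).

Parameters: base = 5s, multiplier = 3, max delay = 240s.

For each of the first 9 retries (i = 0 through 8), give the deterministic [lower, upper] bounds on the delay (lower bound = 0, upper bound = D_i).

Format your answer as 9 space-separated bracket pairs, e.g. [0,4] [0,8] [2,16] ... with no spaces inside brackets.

Answer: [0,5] [0,15] [0,45] [0,135] [0,240] [0,240] [0,240] [0,240] [0,240]

Derivation:
Computing bounds per retry:
  i=0: D_i=min(5*3^0,240)=5, bounds=[0,5]
  i=1: D_i=min(5*3^1,240)=15, bounds=[0,15]
  i=2: D_i=min(5*3^2,240)=45, bounds=[0,45]
  i=3: D_i=min(5*3^3,240)=135, bounds=[0,135]
  i=4: D_i=min(5*3^4,240)=240, bounds=[0,240]
  i=5: D_i=min(5*3^5,240)=240, bounds=[0,240]
  i=6: D_i=min(5*3^6,240)=240, bounds=[0,240]
  i=7: D_i=min(5*3^7,240)=240, bounds=[0,240]
  i=8: D_i=min(5*3^8,240)=240, bounds=[0,240]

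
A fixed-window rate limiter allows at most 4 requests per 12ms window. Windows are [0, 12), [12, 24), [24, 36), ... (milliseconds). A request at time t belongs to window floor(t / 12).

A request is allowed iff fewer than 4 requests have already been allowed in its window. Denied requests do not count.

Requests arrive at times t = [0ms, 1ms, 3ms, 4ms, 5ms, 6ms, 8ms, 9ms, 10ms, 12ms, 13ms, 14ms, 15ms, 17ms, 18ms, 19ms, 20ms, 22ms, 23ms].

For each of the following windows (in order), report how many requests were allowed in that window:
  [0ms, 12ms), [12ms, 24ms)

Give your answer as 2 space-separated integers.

Answer: 4 4

Derivation:
Processing requests:
  req#1 t=0ms (window 0): ALLOW
  req#2 t=1ms (window 0): ALLOW
  req#3 t=3ms (window 0): ALLOW
  req#4 t=4ms (window 0): ALLOW
  req#5 t=5ms (window 0): DENY
  req#6 t=6ms (window 0): DENY
  req#7 t=8ms (window 0): DENY
  req#8 t=9ms (window 0): DENY
  req#9 t=10ms (window 0): DENY
  req#10 t=12ms (window 1): ALLOW
  req#11 t=13ms (window 1): ALLOW
  req#12 t=14ms (window 1): ALLOW
  req#13 t=15ms (window 1): ALLOW
  req#14 t=17ms (window 1): DENY
  req#15 t=18ms (window 1): DENY
  req#16 t=19ms (window 1): DENY
  req#17 t=20ms (window 1): DENY
  req#18 t=22ms (window 1): DENY
  req#19 t=23ms (window 1): DENY

Allowed counts by window: 4 4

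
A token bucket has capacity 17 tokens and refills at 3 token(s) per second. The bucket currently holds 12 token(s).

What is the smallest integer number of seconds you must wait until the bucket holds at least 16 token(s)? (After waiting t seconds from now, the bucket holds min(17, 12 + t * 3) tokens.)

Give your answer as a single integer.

Need 12 + t * 3 >= 16, so t >= 4/3.
Smallest integer t = ceil(4/3) = 2.

Answer: 2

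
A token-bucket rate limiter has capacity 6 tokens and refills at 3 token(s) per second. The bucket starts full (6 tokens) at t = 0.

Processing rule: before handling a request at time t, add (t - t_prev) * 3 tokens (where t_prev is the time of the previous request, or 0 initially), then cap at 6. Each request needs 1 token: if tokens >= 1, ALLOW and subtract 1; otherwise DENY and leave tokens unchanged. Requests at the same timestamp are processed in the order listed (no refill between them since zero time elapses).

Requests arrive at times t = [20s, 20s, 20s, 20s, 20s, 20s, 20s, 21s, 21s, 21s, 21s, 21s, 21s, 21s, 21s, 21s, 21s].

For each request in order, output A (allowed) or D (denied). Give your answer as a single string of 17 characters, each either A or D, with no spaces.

Answer: AAAAAADAAADDDDDDD

Derivation:
Simulating step by step:
  req#1 t=20s: ALLOW
  req#2 t=20s: ALLOW
  req#3 t=20s: ALLOW
  req#4 t=20s: ALLOW
  req#5 t=20s: ALLOW
  req#6 t=20s: ALLOW
  req#7 t=20s: DENY
  req#8 t=21s: ALLOW
  req#9 t=21s: ALLOW
  req#10 t=21s: ALLOW
  req#11 t=21s: DENY
  req#12 t=21s: DENY
  req#13 t=21s: DENY
  req#14 t=21s: DENY
  req#15 t=21s: DENY
  req#16 t=21s: DENY
  req#17 t=21s: DENY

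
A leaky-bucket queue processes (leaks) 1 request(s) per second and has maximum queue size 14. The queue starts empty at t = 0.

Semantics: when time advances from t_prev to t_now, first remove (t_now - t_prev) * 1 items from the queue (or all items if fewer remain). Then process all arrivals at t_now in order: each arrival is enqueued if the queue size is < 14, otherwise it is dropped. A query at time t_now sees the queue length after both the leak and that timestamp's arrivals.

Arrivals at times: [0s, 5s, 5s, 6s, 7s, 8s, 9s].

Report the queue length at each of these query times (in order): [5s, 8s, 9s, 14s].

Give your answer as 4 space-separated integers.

Queue lengths at query times:
  query t=5s: backlog = 2
  query t=8s: backlog = 2
  query t=9s: backlog = 2
  query t=14s: backlog = 0

Answer: 2 2 2 0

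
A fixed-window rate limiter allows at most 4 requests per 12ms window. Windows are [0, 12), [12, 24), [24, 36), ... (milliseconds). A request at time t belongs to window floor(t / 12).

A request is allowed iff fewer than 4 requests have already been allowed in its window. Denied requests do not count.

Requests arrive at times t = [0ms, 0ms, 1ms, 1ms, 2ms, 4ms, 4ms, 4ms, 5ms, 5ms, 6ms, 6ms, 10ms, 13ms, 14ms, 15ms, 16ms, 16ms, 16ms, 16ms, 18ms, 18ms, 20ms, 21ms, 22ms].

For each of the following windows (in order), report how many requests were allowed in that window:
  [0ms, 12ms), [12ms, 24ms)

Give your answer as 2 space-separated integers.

Answer: 4 4

Derivation:
Processing requests:
  req#1 t=0ms (window 0): ALLOW
  req#2 t=0ms (window 0): ALLOW
  req#3 t=1ms (window 0): ALLOW
  req#4 t=1ms (window 0): ALLOW
  req#5 t=2ms (window 0): DENY
  req#6 t=4ms (window 0): DENY
  req#7 t=4ms (window 0): DENY
  req#8 t=4ms (window 0): DENY
  req#9 t=5ms (window 0): DENY
  req#10 t=5ms (window 0): DENY
  req#11 t=6ms (window 0): DENY
  req#12 t=6ms (window 0): DENY
  req#13 t=10ms (window 0): DENY
  req#14 t=13ms (window 1): ALLOW
  req#15 t=14ms (window 1): ALLOW
  req#16 t=15ms (window 1): ALLOW
  req#17 t=16ms (window 1): ALLOW
  req#18 t=16ms (window 1): DENY
  req#19 t=16ms (window 1): DENY
  req#20 t=16ms (window 1): DENY
  req#21 t=18ms (window 1): DENY
  req#22 t=18ms (window 1): DENY
  req#23 t=20ms (window 1): DENY
  req#24 t=21ms (window 1): DENY
  req#25 t=22ms (window 1): DENY

Allowed counts by window: 4 4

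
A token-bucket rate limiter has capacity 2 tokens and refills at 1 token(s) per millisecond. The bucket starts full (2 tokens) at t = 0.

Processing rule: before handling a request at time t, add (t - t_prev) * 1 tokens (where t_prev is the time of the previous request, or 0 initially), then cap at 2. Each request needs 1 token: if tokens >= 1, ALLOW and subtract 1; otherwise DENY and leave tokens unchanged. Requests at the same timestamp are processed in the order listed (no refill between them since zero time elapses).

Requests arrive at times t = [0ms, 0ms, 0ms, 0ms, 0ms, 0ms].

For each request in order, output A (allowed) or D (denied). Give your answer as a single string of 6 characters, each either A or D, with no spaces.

Answer: AADDDD

Derivation:
Simulating step by step:
  req#1 t=0ms: ALLOW
  req#2 t=0ms: ALLOW
  req#3 t=0ms: DENY
  req#4 t=0ms: DENY
  req#5 t=0ms: DENY
  req#6 t=0ms: DENY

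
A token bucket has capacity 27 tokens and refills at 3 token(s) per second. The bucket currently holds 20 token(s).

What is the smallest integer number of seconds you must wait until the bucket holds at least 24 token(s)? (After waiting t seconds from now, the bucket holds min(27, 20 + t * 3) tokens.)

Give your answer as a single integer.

Need 20 + t * 3 >= 24, so t >= 4/3.
Smallest integer t = ceil(4/3) = 2.

Answer: 2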